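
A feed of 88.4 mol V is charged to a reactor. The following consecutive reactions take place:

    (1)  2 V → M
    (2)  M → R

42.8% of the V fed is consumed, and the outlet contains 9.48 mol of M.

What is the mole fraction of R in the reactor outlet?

Conversion of V: V consumed = 2ξ₁ = 0.428 × 88.4 → ξ₁ = 18.92 mol.
M balance: n_M = 0 + 1ξ₁ − 1ξ₂ = 9.48 → ξ₂ = (1·18.92 − 9.48)/1 = 9.438 mol.
Outlet amounts (n = n₀ + Σ ν·ξ):
  V: 88.4 − 2(18.92) = 50.56
  M: 0 + 1(18.92) − 1(9.438) = 9.48
  R: 0 + 1(9.438) = 9.438
Total out = 69.48 mol; y_R = 9.438 / 69.48 = 0.1358.

0.136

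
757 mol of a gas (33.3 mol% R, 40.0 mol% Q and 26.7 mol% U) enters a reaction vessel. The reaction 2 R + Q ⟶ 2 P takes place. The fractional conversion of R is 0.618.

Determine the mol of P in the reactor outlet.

156 mol

R reacted = 0.618 × 252.1 = 155.8 mol; ν_R = −2, so ξ = 155.8/2 = 77.89 mol.
Outlet amounts (n = n₀ + ν ξ):
  R: 252.1 − 2(77.89) = 96.29
  Q: 302.8 − 1(77.89) = 224.9
  P: 0 + 2(77.89) = 155.8
  U: 202.1 (inert)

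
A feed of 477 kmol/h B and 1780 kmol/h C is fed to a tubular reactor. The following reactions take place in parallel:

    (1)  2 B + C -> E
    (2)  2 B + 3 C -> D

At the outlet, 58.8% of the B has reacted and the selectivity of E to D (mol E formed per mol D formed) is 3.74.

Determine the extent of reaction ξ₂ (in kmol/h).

ξ₂ = 29.6 kmol/h

Conversion of B: B consumed = 0.588 × 477 = 280.5 kmol/h = 2ξ₁ + 2ξ₂.
Selectivity: 1ξ₁ / (1ξ₂) = 3.74 → ξ₁ = 3.74 ξ₂.
Substitute: (2·3.74 + 2) ξ₂ = 280.5 → ξ₂ = 29.59 kmol/h, ξ₁ = 110.7 kmol/h.
Outlet amounts (n = n₀ + Σ ν·ξ):
  B: 477 − 2(110.7) − 2(29.59) = 196.5
  C: 1780 − 1(110.7) − 3(29.59) = 1581
  E: 0 + 1(110.7) = 110.7
  D: 0 + 1(29.59) = 29.59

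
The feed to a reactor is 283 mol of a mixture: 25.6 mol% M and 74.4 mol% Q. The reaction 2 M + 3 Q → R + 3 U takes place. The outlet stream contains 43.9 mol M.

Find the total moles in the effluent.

For M: n = n₀ − 2ξ → 43.9 = 72.45 − 2ξ, giving ξ = 14.27 mol.
Outlet amounts (n = n₀ + ν ξ):
  M: 72.45 − 2(14.27) = 43.9
  Q: 210.6 − 3(14.27) = 167.7
  R: 0 + 1(14.27) = 14.27
  U: 0 + 3(14.27) = 42.82
Total out = 43.9 + 167.7 + 14.27 + 42.82 = 268.7 mol.

269 mol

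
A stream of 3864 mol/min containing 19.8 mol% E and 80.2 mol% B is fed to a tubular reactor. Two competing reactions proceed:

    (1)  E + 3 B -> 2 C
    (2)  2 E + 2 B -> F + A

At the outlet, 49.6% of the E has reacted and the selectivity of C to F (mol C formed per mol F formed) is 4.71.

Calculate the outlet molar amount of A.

87.1 mol/min

Conversion of E: E consumed = 0.496 × 765.1 = 379.5 mol/min = 1ξ₁ + 2ξ₂.
Selectivity: 2ξ₁ / (1ξ₂) = 4.71 → ξ₁ = 2.355 ξ₂.
Substitute: (1·2.355 + 2) ξ₂ = 379.5 → ξ₂ = 87.14 mol/min, ξ₁ = 205.2 mol/min.
Outlet amounts (n = n₀ + Σ ν·ξ):
  E: 765.1 − 1(205.2) − 2(87.14) = 385.6
  B: 3099 − 3(205.2) − 2(87.14) = 2309
  C: 0 + 2(205.2) = 410.4
  F: 0 + 1(87.14) = 87.14
  A: 0 + 1(87.14) = 87.14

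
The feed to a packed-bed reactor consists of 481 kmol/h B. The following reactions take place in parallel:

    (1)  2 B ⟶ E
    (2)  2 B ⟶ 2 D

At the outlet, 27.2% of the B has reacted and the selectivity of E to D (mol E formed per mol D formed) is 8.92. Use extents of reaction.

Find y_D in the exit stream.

Conversion of B: B consumed = 0.272 × 481 = 130.8 kmol/h = 2ξ₁ + 2ξ₂.
Selectivity: 1ξ₁ / (2ξ₂) = 8.92 → ξ₁ = 17.84 ξ₂.
Substitute: (2·17.84 + 2) ξ₂ = 130.8 → ξ₂ = 3.472 kmol/h, ξ₁ = 61.94 kmol/h.
Outlet amounts (n = n₀ + Σ ν·ξ):
  B: 481 − 2(61.94) − 2(3.472) = 350.2
  E: 0 + 1(61.94) = 61.94
  D: 0 + 2(3.472) = 6.944
Total out = 419.1 kmol/h; y_D = 6.944 / 419.1 = 0.01657.

0.0166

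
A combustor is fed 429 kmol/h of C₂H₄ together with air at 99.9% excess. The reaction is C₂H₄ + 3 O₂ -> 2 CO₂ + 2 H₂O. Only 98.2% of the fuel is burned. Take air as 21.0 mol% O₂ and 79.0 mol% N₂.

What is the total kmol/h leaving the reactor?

Stoichiometric O₂ = 3 × 429 = 1287 kmol/h; O₂ fed = 1287 × 1.999 = 2573 kmol/h.
N₂ fed = 2573 × 79/21 = 9678 kmol/h.
Fuel reacted = 0.982 × 429 → ξ = 421.3 kmol/h.
Outlet (n = n₀ + ν ξ):
  C₂H₄: 429 − 1(421.3) = 7.722
  O₂: 2573 − 3(421.3) = 1309
  N₂: 9678 (inert)
  CO₂: 0 + 2(421.3) = 842.6
  H₂O: 0 + 2(421.3) = 842.6
Total out = 7.722 + 1309 + 9678 + 842.6 + 842.6 = 12680 kmol/h.

12700 kmol/h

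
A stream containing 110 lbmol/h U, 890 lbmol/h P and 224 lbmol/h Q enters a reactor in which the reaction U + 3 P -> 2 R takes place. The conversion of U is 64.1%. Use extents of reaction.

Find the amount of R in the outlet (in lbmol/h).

141 lbmol/h

U reacted = 0.641 × 110 = 70.51 lbmol/h; ν_U = −1, so ξ = 70.51/1 = 70.51 lbmol/h.
Outlet amounts (n = n₀ + ν ξ):
  U: 110 − 1(70.51) = 39.49
  P: 890 − 3(70.51) = 678.5
  R: 0 + 2(70.51) = 141
  Q: 224 (inert)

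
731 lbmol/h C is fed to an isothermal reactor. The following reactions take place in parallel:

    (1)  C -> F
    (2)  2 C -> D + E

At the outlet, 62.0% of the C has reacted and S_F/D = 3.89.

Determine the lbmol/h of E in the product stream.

Conversion of C: C consumed = 0.62 × 731 = 453.2 lbmol/h = 1ξ₁ + 2ξ₂.
Selectivity: 1ξ₁ / (1ξ₂) = 3.89 → ξ₁ = 3.89 ξ₂.
Substitute: (1·3.89 + 2) ξ₂ = 453.2 → ξ₂ = 76.95 lbmol/h, ξ₁ = 299.3 lbmol/h.
Outlet amounts (n = n₀ + Σ ν·ξ):
  C: 731 − 1(299.3) − 2(76.95) = 277.8
  F: 0 + 1(299.3) = 299.3
  D: 0 + 1(76.95) = 76.95
  E: 0 + 1(76.95) = 76.95

76.9 lbmol/h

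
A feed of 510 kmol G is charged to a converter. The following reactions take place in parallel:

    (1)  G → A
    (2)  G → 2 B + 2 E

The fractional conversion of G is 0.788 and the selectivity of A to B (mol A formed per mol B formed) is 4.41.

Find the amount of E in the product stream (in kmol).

81.8 kmol

Conversion of G: G consumed = 0.788 × 510 = 401.9 kmol = 1ξ₁ + 1ξ₂.
Selectivity: 1ξ₁ / (2ξ₂) = 4.41 → ξ₁ = 8.82 ξ₂.
Substitute: (1·8.82 + 1) ξ₂ = 401.9 → ξ₂ = 40.92 kmol, ξ₁ = 361 kmol.
Outlet amounts (n = n₀ + Σ ν·ξ):
  G: 510 − 1(361) − 1(40.92) = 108.1
  A: 0 + 1(361) = 361
  B: 0 + 2(40.92) = 81.85
  E: 0 + 2(40.92) = 81.85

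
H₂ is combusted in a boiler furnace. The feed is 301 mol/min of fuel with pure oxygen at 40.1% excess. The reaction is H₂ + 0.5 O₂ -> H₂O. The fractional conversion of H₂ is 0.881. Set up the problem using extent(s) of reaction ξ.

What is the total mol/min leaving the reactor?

379 mol/min

Stoichiometric O₂ = 0.5 × 301 = 150.5 mol/min; O₂ fed = 150.5 × 1.401 = 210.9 mol/min.
Fuel reacted = 0.881 × 301 → ξ = 265.2 mol/min.
Outlet (n = n₀ + ν ξ):
  H₂: 301 − 1(265.2) = 35.82
  O₂: 210.9 − 0.5(265.2) = 78.26
  H₂O: 0 + 1(265.2) = 265.2
Total out = 35.82 + 78.26 + 265.2 = 379.3 mol/min.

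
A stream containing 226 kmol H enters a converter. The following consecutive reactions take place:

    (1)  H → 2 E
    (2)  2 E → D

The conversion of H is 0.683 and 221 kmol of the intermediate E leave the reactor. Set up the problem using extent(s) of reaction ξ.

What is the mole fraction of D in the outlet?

Conversion of H: H consumed = 1ξ₁ = 0.683 × 226 → ξ₁ = 154.4 kmol.
E balance: n_E = 0 + 2ξ₁ − 2ξ₂ = 221 → ξ₂ = (2·154.4 − 221)/2 = 43.86 kmol.
Outlet amounts (n = n₀ + Σ ν·ξ):
  H: 226 − 1(154.4) = 71.64
  E: 0 + 2(154.4) − 2(43.86) = 221
  D: 0 + 1(43.86) = 43.86
Total out = 336.5 kmol; y_D = 43.86 / 336.5 = 0.1303.

0.13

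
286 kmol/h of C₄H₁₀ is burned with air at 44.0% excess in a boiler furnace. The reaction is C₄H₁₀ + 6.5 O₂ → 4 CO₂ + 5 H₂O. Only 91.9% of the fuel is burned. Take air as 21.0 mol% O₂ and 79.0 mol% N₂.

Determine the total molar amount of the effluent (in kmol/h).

Stoichiometric O₂ = 6.5 × 286 = 1859 kmol/h; O₂ fed = 1859 × 1.440 = 2677 kmol/h.
N₂ fed = 2677 × 79/21 = 10070 kmol/h.
Fuel reacted = 0.919 × 286 → ξ = 262.8 kmol/h.
Outlet (n = n₀ + ν ξ):
  C₄H₁₀: 286 − 1(262.8) = 23.17
  O₂: 2677 − 6.5(262.8) = 968.5
  N₂: 10070 (inert)
  CO₂: 0 + 4(262.8) = 1051
  H₂O: 0 + 5(262.8) = 1314
Total out = 23.17 + 968.5 + 10070 + 1051 + 1314 = 13430 kmol/h.

13400 kmol/h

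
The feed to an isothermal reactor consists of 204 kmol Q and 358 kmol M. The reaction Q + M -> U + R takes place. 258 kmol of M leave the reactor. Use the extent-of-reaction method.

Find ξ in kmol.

For M: n = n₀ − 1ξ → 258 = 358 − 1ξ, giving ξ = 100 kmol.
Outlet amounts (n = n₀ + ν ξ):
  Q: 204 − 1(100) = 104
  M: 358 − 1(100) = 258
  U: 0 + 1(100) = 100
  R: 0 + 1(100) = 100

ξ = 100 kmol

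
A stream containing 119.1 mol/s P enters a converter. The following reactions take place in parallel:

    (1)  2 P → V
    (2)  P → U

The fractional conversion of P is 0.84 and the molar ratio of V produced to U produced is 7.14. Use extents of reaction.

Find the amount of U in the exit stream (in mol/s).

Conversion of P: P consumed = 0.84 × 119.1 = 100 mol/s = 2ξ₁ + 1ξ₂.
Selectivity: 1ξ₁ / (1ξ₂) = 7.14 → ξ₁ = 7.14 ξ₂.
Substitute: (2·7.14 + 1) ξ₂ = 100 → ξ₂ = 6.547 mol/s, ξ₁ = 46.75 mol/s.
Outlet amounts (n = n₀ + Σ ν·ξ):
  P: 119.1 − 2(46.75) − 1(6.547) = 19.06
  V: 0 + 1(46.75) = 46.75
  U: 0 + 1(6.547) = 6.547

6.55 mol/s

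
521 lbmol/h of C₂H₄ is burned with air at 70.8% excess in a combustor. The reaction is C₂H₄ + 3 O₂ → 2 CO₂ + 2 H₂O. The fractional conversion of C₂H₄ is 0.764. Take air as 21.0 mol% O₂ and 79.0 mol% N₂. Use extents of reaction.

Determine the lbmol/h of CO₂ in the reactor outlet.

Stoichiometric O₂ = 3 × 521 = 1563 lbmol/h; O₂ fed = 1563 × 1.708 = 2670 lbmol/h.
N₂ fed = 2670 × 79/21 = 10040 lbmol/h.
Fuel reacted = 0.764 × 521 → ξ = 398 lbmol/h.
Outlet (n = n₀ + ν ξ):
  C₂H₄: 521 − 1(398) = 123
  O₂: 2670 − 3(398) = 1475
  N₂: 10040 (inert)
  CO₂: 0 + 2(398) = 796.1
  H₂O: 0 + 2(398) = 796.1

796 lbmol/h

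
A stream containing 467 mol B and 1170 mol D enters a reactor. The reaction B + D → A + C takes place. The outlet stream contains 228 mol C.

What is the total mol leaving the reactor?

For C: n = n₀ + 1ξ → 228 = 0 + 1ξ, giving ξ = 228 mol.
Outlet amounts (n = n₀ + ν ξ):
  B: 467 − 1(228) = 239
  D: 1170 − 1(228) = 942
  A: 0 + 1(228) = 228
  C: 0 + 1(228) = 228
Total out = 239 + 942 + 228 + 228 = 1637 mol.

1640 mol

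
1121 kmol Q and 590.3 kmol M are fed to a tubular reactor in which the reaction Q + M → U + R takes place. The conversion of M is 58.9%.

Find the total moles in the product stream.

M reacted = 0.589 × 590.3 = 347.7 kmol; ν_M = −1, so ξ = 347.7/1 = 347.7 kmol.
Outlet amounts (n = n₀ + ν ξ):
  Q: 1121 − 1(347.7) = 773.3
  M: 590.3 − 1(347.7) = 242.6
  U: 0 + 1(347.7) = 347.7
  R: 0 + 1(347.7) = 347.7
Total out = 773.3 + 242.6 + 347.7 + 347.7 = 1711 kmol.

1710 kmol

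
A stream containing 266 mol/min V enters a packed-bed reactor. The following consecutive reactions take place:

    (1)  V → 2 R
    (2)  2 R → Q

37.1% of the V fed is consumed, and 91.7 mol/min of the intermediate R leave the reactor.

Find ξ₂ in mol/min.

Conversion of V: V consumed = 1ξ₁ = 0.371 × 266 → ξ₁ = 98.69 mol/min.
R balance: n_R = 0 + 2ξ₁ − 2ξ₂ = 91.7 → ξ₂ = (2·98.69 − 91.7)/2 = 52.84 mol/min.
Outlet amounts (n = n₀ + Σ ν·ξ):
  V: 266 − 1(98.69) = 167.3
  R: 0 + 2(98.69) − 2(52.84) = 91.7
  Q: 0 + 1(52.84) = 52.84

ξ₂ = 52.8 mol/min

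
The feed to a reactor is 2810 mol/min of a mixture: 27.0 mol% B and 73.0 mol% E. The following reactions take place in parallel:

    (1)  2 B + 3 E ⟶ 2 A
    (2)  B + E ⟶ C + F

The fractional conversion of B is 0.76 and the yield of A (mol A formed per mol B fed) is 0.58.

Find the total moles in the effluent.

Yield of A: 2ξ₁ / 758.7 = 0.58 → ξ₁ = 220 mol/min.
Conversion of B: 2ξ₁ + 1ξ₂ = 0.76 × 758.7 = 576.6 → ξ₂ = 136.6 mol/min.
Outlet amounts (n = n₀ + Σ ν·ξ):
  B: 758.7 − 2(220) − 1(136.6) = 182.1
  E: 2051 − 3(220) − 1(136.6) = 1255
  A: 0 + 2(220) = 440
  C: 0 + 1(136.6) = 136.6
  F: 0 + 1(136.6) = 136.6
Total out = 182.1 + 1255 + 440 + 136.6 + 136.6 = 2150 mol/min.

2150 mol/min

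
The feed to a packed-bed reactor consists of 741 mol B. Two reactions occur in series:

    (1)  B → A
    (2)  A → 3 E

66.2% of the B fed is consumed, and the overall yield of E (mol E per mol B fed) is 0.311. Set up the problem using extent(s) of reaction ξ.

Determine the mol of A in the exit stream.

414 mol

Conversion of B: B consumed = 1ξ₁ = 0.662 × 741 → ξ₁ = 490.5 mol.
Yield of E: 3ξ₂ / 741 = 0.311 → ξ₂ = 76.82 mol.
Outlet amounts (n = n₀ + Σ ν·ξ):
  B: 741 − 1(490.5) = 250.5
  A: 0 + 1(490.5) − 1(76.82) = 413.7
  E: 0 + 3(76.82) = 230.5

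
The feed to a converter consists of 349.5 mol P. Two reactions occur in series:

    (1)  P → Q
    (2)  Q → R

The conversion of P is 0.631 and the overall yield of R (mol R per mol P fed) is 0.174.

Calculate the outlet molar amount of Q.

Conversion of P: P consumed = 1ξ₁ = 0.631 × 349.5 → ξ₁ = 220.5 mol.
Yield of R: 1ξ₂ / 349.5 = 0.174 → ξ₂ = 60.81 mol.
Outlet amounts (n = n₀ + Σ ν·ξ):
  P: 349.5 − 1(220.5) = 129
  Q: 0 + 1(220.5) − 1(60.81) = 159.7
  R: 0 + 1(60.81) = 60.81

160 mol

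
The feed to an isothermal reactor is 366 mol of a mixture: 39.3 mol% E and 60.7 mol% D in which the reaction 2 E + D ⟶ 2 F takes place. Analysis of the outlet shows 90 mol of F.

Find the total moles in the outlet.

For F: n = n₀ + 2ξ → 90 = 0 + 2ξ, giving ξ = 45 mol.
Outlet amounts (n = n₀ + ν ξ):
  E: 143.8 − 2(45) = 53.84
  D: 222.2 − 1(45) = 177.2
  F: 0 + 2(45) = 90
Total out = 53.84 + 177.2 + 90 = 321 mol.

321 mol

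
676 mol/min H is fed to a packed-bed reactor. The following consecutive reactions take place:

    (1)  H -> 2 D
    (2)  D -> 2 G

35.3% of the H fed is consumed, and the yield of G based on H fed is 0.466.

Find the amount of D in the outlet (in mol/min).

320 mol/min

Conversion of H: H consumed = 1ξ₁ = 0.353 × 676 → ξ₁ = 238.6 mol/min.
Yield of G: 2ξ₂ / 676 = 0.466 → ξ₂ = 157.5 mol/min.
Outlet amounts (n = n₀ + Σ ν·ξ):
  H: 676 − 1(238.6) = 437.4
  D: 0 + 2(238.6) − 1(157.5) = 319.7
  G: 0 + 2(157.5) = 315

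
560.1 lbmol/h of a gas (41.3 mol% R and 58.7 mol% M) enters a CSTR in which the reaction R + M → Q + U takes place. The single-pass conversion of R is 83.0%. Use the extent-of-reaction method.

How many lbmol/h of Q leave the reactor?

R reacted = 0.83 × 231.3 = 192 lbmol/h; ν_R = −1, so ξ = 192/1 = 192 lbmol/h.
Outlet amounts (n = n₀ + ν ξ):
  R: 231.3 − 1(192) = 39.32
  M: 328.8 − 1(192) = 136.8
  Q: 0 + 1(192) = 192
  U: 0 + 1(192) = 192

192 lbmol/h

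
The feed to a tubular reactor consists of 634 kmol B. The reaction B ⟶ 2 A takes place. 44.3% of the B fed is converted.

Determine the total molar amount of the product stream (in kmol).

B reacted = 0.443 × 634 = 280.9 kmol; ν_B = −1, so ξ = 280.9/1 = 280.9 kmol.
Outlet amounts (n = n₀ + ν ξ):
  B: 634 − 1(280.9) = 353.1
  A: 0 + 2(280.9) = 561.7
Total out = 353.1 + 561.7 = 914.9 kmol.

915 kmol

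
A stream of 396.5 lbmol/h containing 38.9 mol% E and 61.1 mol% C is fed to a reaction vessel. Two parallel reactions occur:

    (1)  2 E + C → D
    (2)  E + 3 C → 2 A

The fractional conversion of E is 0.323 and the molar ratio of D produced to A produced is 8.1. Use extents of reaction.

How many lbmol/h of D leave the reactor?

Conversion of E: E consumed = 0.323 × 154.2 = 49.82 lbmol/h = 2ξ₁ + 1ξ₂.
Selectivity: 1ξ₁ / (2ξ₂) = 8.1 → ξ₁ = 16.2 ξ₂.
Substitute: (2·16.2 + 1) ξ₂ = 49.82 → ξ₂ = 1.492 lbmol/h, ξ₁ = 24.16 lbmol/h.
Outlet amounts (n = n₀ + Σ ν·ξ):
  E: 154.2 − 2(24.16) − 1(1.492) = 104.4
  C: 242.3 − 1(24.16) − 3(1.492) = 213.6
  D: 0 + 1(24.16) = 24.16
  A: 0 + 2(1.492) = 2.983

24.2 lbmol/h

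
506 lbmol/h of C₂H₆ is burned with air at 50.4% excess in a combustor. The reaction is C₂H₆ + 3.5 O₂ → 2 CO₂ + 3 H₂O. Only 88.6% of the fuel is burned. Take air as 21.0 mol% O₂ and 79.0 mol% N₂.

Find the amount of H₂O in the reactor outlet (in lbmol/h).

1340 lbmol/h

Stoichiometric O₂ = 3.5 × 506 = 1771 lbmol/h; O₂ fed = 1771 × 1.504 = 2664 lbmol/h.
N₂ fed = 2664 × 79/21 = 10020 lbmol/h.
Fuel reacted = 0.886 × 506 → ξ = 448.3 lbmol/h.
Outlet (n = n₀ + ν ξ):
  C₂H₆: 506 − 1(448.3) = 57.68
  O₂: 2664 − 3.5(448.3) = 1094
  N₂: 10020 (inert)
  CO₂: 0 + 2(448.3) = 896.6
  H₂O: 0 + 3(448.3) = 1345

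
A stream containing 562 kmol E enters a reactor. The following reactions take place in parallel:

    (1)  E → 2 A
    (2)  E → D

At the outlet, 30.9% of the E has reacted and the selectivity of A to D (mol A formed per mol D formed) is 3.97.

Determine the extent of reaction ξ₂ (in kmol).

Conversion of E: E consumed = 0.309 × 562 = 173.7 kmol = 1ξ₁ + 1ξ₂.
Selectivity: 2ξ₁ / (1ξ₂) = 3.97 → ξ₁ = 1.985 ξ₂.
Substitute: (1·1.985 + 1) ξ₂ = 173.7 → ξ₂ = 58.18 kmol, ξ₁ = 115.5 kmol.
Outlet amounts (n = n₀ + Σ ν·ξ):
  E: 562 − 1(115.5) − 1(58.18) = 388.3
  A: 0 + 2(115.5) = 231
  D: 0 + 1(58.18) = 58.18

ξ₂ = 58.2 kmol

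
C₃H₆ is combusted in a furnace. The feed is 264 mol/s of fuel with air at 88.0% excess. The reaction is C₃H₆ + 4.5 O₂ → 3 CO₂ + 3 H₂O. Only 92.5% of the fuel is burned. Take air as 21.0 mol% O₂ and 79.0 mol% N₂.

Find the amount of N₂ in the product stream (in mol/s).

Stoichiometric O₂ = 4.5 × 264 = 1188 mol/s; O₂ fed = 1188 × 1.880 = 2233 mol/s.
N₂ fed = 2233 × 79/21 = 8402 mol/s.
Fuel reacted = 0.925 × 264 → ξ = 244.2 mol/s.
Outlet (n = n₀ + ν ξ):
  C₃H₆: 264 − 1(244.2) = 19.8
  O₂: 2233 − 4.5(244.2) = 1135
  N₂: 8402 (inert)
  CO₂: 0 + 3(244.2) = 732.6
  H₂O: 0 + 3(244.2) = 732.6

8400 mol/s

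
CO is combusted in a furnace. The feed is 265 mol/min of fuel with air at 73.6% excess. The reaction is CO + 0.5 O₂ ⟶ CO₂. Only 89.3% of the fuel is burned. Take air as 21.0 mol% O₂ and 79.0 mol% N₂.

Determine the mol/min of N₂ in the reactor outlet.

Stoichiometric O₂ = 0.5 × 265 = 132.5 mol/min; O₂ fed = 132.5 × 1.736 = 230 mol/min.
N₂ fed = 230 × 79/21 = 865.3 mol/min.
Fuel reacted = 0.893 × 265 → ξ = 236.6 mol/min.
Outlet (n = n₀ + ν ξ):
  CO: 265 − 1(236.6) = 28.35
  O₂: 230 − 0.5(236.6) = 111.7
  N₂: 865.3 (inert)
  CO₂: 0 + 1(236.6) = 236.6

865 mol/min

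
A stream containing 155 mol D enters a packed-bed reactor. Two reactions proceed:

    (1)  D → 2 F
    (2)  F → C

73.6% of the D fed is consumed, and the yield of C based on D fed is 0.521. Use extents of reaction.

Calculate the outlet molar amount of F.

Conversion of D: D consumed = 1ξ₁ = 0.736 × 155 → ξ₁ = 114.1 mol.
Yield of C: 1ξ₂ / 155 = 0.521 → ξ₂ = 80.76 mol.
Outlet amounts (n = n₀ + Σ ν·ξ):
  D: 155 − 1(114.1) = 40.92
  F: 0 + 2(114.1) − 1(80.76) = 147.4
  C: 0 + 1(80.76) = 80.76

147 mol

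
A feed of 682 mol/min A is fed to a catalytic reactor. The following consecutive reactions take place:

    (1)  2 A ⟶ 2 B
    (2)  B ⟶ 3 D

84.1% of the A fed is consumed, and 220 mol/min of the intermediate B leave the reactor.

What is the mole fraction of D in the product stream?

Conversion of A: A consumed = 2ξ₁ = 0.841 × 682 → ξ₁ = 286.8 mol/min.
B balance: n_B = 0 + 2ξ₁ − 1ξ₂ = 220 → ξ₂ = (2·286.8 − 220)/1 = 353.6 mol/min.
Outlet amounts (n = n₀ + Σ ν·ξ):
  A: 682 − 2(286.8) = 108.4
  B: 0 + 2(286.8) − 1(353.6) = 220
  D: 0 + 3(353.6) = 1061
Total out = 1389 mol/min; y_D = 1061 / 1389 = 0.7636.

0.764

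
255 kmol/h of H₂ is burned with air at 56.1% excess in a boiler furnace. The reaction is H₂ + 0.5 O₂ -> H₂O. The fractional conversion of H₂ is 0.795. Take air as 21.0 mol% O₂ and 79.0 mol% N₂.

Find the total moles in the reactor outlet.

Stoichiometric O₂ = 0.5 × 255 = 127.5 kmol/h; O₂ fed = 127.5 × 1.561 = 199 kmol/h.
N₂ fed = 199 × 79/21 = 748.7 kmol/h.
Fuel reacted = 0.795 × 255 → ξ = 202.7 kmol/h.
Outlet (n = n₀ + ν ξ):
  H₂: 255 − 1(202.7) = 52.27
  O₂: 199 − 0.5(202.7) = 97.66
  N₂: 748.7 (inert)
  H₂O: 0 + 1(202.7) = 202.7
Total out = 52.27 + 97.66 + 748.7 + 202.7 = 1101 kmol/h.

1100 kmol/h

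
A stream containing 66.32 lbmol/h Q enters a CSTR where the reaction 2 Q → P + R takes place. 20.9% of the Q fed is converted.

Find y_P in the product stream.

Q reacted = 0.209 × 66.32 = 13.86 lbmol/h; ν_Q = −2, so ξ = 13.86/2 = 6.93 lbmol/h.
Outlet amounts (n = n₀ + ν ξ):
  Q: 66.32 − 2(6.93) = 52.46
  P: 0 + 1(6.93) = 6.93
  R: 0 + 1(6.93) = 6.93
Total out = 66.32 lbmol/h; y_P = 6.93 / 66.32 = 0.1045.

0.104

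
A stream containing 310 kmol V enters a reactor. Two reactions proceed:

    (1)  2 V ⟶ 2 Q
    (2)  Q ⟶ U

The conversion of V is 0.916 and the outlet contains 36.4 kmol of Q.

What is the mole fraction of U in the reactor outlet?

0.799

Conversion of V: V consumed = 2ξ₁ = 0.916 × 310 → ξ₁ = 142 kmol.
Q balance: n_Q = 0 + 2ξ₁ − 1ξ₂ = 36.4 → ξ₂ = (2·142 − 36.4)/1 = 247.6 kmol.
Outlet amounts (n = n₀ + Σ ν·ξ):
  V: 310 − 2(142) = 26.04
  Q: 0 + 2(142) − 1(247.6) = 36.4
  U: 0 + 1(247.6) = 247.6
Total out = 310 kmol; y_U = 247.6 / 310 = 0.7986.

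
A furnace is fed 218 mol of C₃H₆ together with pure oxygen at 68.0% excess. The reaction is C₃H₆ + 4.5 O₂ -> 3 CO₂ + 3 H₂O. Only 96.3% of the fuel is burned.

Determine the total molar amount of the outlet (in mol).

Stoichiometric O₂ = 4.5 × 218 = 981 mol; O₂ fed = 981 × 1.680 = 1648 mol.
Fuel reacted = 0.963 × 218 → ξ = 209.9 mol.
Outlet (n = n₀ + ν ξ):
  C₃H₆: 218 − 1(209.9) = 8.066
  O₂: 1648 − 4.5(209.9) = 703.4
  CO₂: 0 + 3(209.9) = 629.8
  H₂O: 0 + 3(209.9) = 629.8
Total out = 8.066 + 703.4 + 629.8 + 629.8 = 1971 mol.

1970 mol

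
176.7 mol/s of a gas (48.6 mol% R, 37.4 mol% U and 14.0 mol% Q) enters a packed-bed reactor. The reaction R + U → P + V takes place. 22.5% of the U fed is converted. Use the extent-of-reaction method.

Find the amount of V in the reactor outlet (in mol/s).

U reacted = 0.225 × 66.09 = 14.87 mol/s; ν_U = −1, so ξ = 14.87/1 = 14.87 mol/s.
Outlet amounts (n = n₀ + ν ξ):
  R: 85.88 − 1(14.87) = 71.01
  U: 66.09 − 1(14.87) = 51.22
  P: 0 + 1(14.87) = 14.87
  V: 0 + 1(14.87) = 14.87
  Q: 24.74 (inert)

14.9 mol/s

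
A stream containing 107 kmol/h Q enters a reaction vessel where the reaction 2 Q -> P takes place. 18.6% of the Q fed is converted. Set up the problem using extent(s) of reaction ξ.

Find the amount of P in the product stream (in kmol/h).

Q reacted = 0.186 × 107 = 19.9 kmol/h; ν_Q = −2, so ξ = 19.9/2 = 9.951 kmol/h.
Outlet amounts (n = n₀ + ν ξ):
  Q: 107 − 2(9.951) = 87.1
  P: 0 + 1(9.951) = 9.951

9.95 kmol/h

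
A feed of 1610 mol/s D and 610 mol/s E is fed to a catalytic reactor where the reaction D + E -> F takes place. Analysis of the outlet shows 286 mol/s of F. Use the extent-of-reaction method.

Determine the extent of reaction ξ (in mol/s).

For F: n = n₀ + 1ξ → 286 = 0 + 1ξ, giving ξ = 286 mol/s.
Outlet amounts (n = n₀ + ν ξ):
  D: 1610 − 1(286) = 1324
  E: 610 − 1(286) = 324
  F: 0 + 1(286) = 286

ξ = 286 mol/s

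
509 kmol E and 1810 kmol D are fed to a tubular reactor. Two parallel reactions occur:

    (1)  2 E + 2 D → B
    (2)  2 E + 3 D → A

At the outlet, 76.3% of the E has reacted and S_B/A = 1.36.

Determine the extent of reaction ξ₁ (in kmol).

ξ₁ = 112 kmol

Conversion of E: E consumed = 0.763 × 509 = 388.4 kmol = 2ξ₁ + 2ξ₂.
Selectivity: 1ξ₁ / (1ξ₂) = 1.36 → ξ₁ = 1.36 ξ₂.
Substitute: (2·1.36 + 2) ξ₂ = 388.4 → ξ₂ = 82.28 kmol, ξ₁ = 111.9 kmol.
Outlet amounts (n = n₀ + Σ ν·ξ):
  E: 509 − 2(111.9) − 2(82.28) = 120.6
  D: 1810 − 2(111.9) − 3(82.28) = 1339
  B: 0 + 1(111.9) = 111.9
  A: 0 + 1(82.28) = 82.28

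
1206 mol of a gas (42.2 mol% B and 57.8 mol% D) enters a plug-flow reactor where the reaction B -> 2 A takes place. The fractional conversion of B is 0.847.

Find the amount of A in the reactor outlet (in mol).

B reacted = 0.847 × 508.9 = 431.1 mol; ν_B = −1, so ξ = 431.1/1 = 431.1 mol.
Outlet amounts (n = n₀ + ν ξ):
  B: 508.9 − 1(431.1) = 77.87
  A: 0 + 2(431.1) = 862.1
  D: 697.1 (inert)

862 mol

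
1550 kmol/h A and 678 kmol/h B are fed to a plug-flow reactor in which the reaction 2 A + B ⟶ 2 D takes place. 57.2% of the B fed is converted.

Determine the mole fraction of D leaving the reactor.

0.421

B reacted = 0.572 × 678 = 387.8 kmol/h; ν_B = −1, so ξ = 387.8/1 = 387.8 kmol/h.
Outlet amounts (n = n₀ + ν ξ):
  A: 1550 − 2(387.8) = 774.4
  B: 678 − 1(387.8) = 290.2
  D: 0 + 2(387.8) = 775.6
Total out = 1840 kmol/h; y_D = 775.6 / 1840 = 0.4215.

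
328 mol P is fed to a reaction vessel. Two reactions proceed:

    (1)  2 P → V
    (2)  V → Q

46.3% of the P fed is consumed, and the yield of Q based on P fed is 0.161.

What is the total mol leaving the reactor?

Conversion of P: P consumed = 2ξ₁ = 0.463 × 328 → ξ₁ = 75.93 mol.
Yield of Q: 1ξ₂ / 328 = 0.161 → ξ₂ = 52.81 mol.
Outlet amounts (n = n₀ + Σ ν·ξ):
  P: 328 − 2(75.93) = 176.1
  V: 0 + 1(75.93) − 1(52.81) = 23.12
  Q: 0 + 1(52.81) = 52.81
Total out = 176.1 + 23.12 + 52.81 = 252.1 mol.

252 mol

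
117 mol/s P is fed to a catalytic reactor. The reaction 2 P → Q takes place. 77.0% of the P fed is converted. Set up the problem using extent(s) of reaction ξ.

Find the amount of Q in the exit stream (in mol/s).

P reacted = 0.77 × 117 = 90.09 mol/s; ν_P = −2, so ξ = 90.09/2 = 45.05 mol/s.
Outlet amounts (n = n₀ + ν ξ):
  P: 117 − 2(45.05) = 26.91
  Q: 0 + 1(45.05) = 45.05

45 mol/s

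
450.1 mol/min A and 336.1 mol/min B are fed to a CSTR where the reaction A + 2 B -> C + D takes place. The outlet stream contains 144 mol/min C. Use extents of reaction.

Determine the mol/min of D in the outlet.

144 mol/min

For C: n = n₀ + 1ξ → 144 = 0 + 1ξ, giving ξ = 144 mol/min.
Outlet amounts (n = n₀ + ν ξ):
  A: 450.1 − 1(144) = 306.1
  B: 336.1 − 2(144) = 48.1
  C: 0 + 1(144) = 144
  D: 0 + 1(144) = 144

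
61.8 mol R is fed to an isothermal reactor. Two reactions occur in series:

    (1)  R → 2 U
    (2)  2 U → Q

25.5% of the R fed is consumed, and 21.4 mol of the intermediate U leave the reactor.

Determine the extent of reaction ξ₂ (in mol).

ξ₂ = 5.06 mol

Conversion of R: R consumed = 1ξ₁ = 0.255 × 61.8 → ξ₁ = 15.76 mol.
U balance: n_U = 0 + 2ξ₁ − 2ξ₂ = 21.4 → ξ₂ = (2·15.76 − 21.4)/2 = 5.059 mol.
Outlet amounts (n = n₀ + Σ ν·ξ):
  R: 61.8 − 1(15.76) = 46.04
  U: 0 + 2(15.76) − 2(5.059) = 21.4
  Q: 0 + 1(5.059) = 5.059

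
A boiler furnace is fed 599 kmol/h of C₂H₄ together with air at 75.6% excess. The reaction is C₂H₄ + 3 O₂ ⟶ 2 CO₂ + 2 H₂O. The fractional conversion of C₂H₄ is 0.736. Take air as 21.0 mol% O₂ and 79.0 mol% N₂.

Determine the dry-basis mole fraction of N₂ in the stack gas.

Stoichiometric O₂ = 3 × 599 = 1797 kmol/h; O₂ fed = 1797 × 1.756 = 3156 kmol/h.
N₂ fed = 3156 × 79/21 = 11870 kmol/h.
Fuel reacted = 0.736 × 599 → ξ = 440.9 kmol/h.
Outlet (n = n₀ + ν ξ):
  C₂H₄: 599 − 1(440.9) = 158.1
  O₂: 3156 − 3(440.9) = 1833
  N₂: 11870 (inert)
  CO₂: 0 + 2(440.9) = 881.7
  H₂O: 0 + 2(440.9) = 881.7
Dry total = 14740 kmol/h; y_N₂ (dry) = 11870 / 14740 = 0.8051.

0.805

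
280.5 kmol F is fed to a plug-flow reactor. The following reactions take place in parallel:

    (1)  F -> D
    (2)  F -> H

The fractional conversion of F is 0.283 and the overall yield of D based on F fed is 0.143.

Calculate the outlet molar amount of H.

39.3 kmol

Yield of D: 1ξ₁ / 280.5 = 0.143 → ξ₁ = 40.11 kmol.
Conversion of F: 1ξ₁ + 1ξ₂ = 0.283 × 280.5 = 79.38 → ξ₂ = 39.27 kmol.
Outlet amounts (n = n₀ + Σ ν·ξ):
  F: 280.5 − 1(40.11) − 1(39.27) = 201.1
  D: 0 + 1(40.11) = 40.11
  H: 0 + 1(39.27) = 39.27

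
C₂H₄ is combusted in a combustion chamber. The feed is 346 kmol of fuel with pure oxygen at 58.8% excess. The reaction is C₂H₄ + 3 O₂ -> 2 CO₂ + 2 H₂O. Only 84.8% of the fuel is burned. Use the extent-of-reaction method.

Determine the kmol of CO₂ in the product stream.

Stoichiometric O₂ = 3 × 346 = 1038 kmol; O₂ fed = 1038 × 1.588 = 1648 kmol.
Fuel reacted = 0.848 × 346 → ξ = 293.4 kmol.
Outlet (n = n₀ + ν ξ):
  C₂H₄: 346 − 1(293.4) = 52.59
  O₂: 1648 − 3(293.4) = 768.1
  CO₂: 0 + 2(293.4) = 586.8
  H₂O: 0 + 2(293.4) = 586.8

587 kmol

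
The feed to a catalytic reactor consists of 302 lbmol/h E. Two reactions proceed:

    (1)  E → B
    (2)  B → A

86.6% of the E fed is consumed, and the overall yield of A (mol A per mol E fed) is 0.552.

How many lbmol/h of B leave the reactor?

Conversion of E: E consumed = 1ξ₁ = 0.866 × 302 → ξ₁ = 261.5 lbmol/h.
Yield of A: 1ξ₂ / 302 = 0.552 → ξ₂ = 166.7 lbmol/h.
Outlet amounts (n = n₀ + Σ ν·ξ):
  E: 302 − 1(261.5) = 40.47
  B: 0 + 1(261.5) − 1(166.7) = 94.83
  A: 0 + 1(166.7) = 166.7

94.8 lbmol/h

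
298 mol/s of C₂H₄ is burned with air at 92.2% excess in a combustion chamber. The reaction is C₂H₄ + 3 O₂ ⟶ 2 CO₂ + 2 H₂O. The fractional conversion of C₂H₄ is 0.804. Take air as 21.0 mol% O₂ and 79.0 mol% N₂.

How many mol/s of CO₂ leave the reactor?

479 mol/s

Stoichiometric O₂ = 3 × 298 = 894 mol/s; O₂ fed = 894 × 1.922 = 1718 mol/s.
N₂ fed = 1718 × 79/21 = 6464 mol/s.
Fuel reacted = 0.804 × 298 → ξ = 239.6 mol/s.
Outlet (n = n₀ + ν ξ):
  C₂H₄: 298 − 1(239.6) = 58.41
  O₂: 1718 − 3(239.6) = 999.5
  N₂: 6464 (inert)
  CO₂: 0 + 2(239.6) = 479.2
  H₂O: 0 + 2(239.6) = 479.2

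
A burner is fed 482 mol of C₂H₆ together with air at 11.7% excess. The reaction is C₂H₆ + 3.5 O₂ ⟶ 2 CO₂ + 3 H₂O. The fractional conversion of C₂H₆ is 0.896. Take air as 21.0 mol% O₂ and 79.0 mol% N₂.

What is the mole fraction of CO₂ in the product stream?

Stoichiometric O₂ = 3.5 × 482 = 1687 mol; O₂ fed = 1687 × 1.117 = 1884 mol.
N₂ fed = 1884 × 79/21 = 7089 mol.
Fuel reacted = 0.896 × 482 → ξ = 431.9 mol.
Outlet (n = n₀ + ν ξ):
  C₂H₆: 482 − 1(431.9) = 50.13
  O₂: 1884 − 3.5(431.9) = 372.8
  N₂: 7089 (inert)
  CO₂: 0 + 2(431.9) = 863.7
  H₂O: 0 + 3(431.9) = 1296
Total out = 9671 mol; y_CO₂ = 863.7 / 9671 = 0.08931.

0.0893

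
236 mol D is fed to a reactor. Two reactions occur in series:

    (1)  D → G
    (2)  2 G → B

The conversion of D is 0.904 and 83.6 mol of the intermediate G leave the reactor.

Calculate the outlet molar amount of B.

Conversion of D: D consumed = 1ξ₁ = 0.904 × 236 → ξ₁ = 213.3 mol.
G balance: n_G = 0 + 1ξ₁ − 2ξ₂ = 83.6 → ξ₂ = (1·213.3 − 83.6)/2 = 64.87 mol.
Outlet amounts (n = n₀ + Σ ν·ξ):
  D: 236 − 1(213.3) = 22.66
  G: 0 + 1(213.3) − 2(64.87) = 83.6
  B: 0 + 1(64.87) = 64.87

64.9 mol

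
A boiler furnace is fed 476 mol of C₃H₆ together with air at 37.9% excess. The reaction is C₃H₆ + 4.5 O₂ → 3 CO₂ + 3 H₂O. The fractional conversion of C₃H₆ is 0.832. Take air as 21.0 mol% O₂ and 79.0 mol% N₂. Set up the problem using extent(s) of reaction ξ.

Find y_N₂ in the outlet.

0.754

Stoichiometric O₂ = 4.5 × 476 = 2142 mol; O₂ fed = 2142 × 1.379 = 2954 mol.
N₂ fed = 2954 × 79/21 = 11110 mol.
Fuel reacted = 0.832 × 476 → ξ = 396 mol.
Outlet (n = n₀ + ν ξ):
  C₃H₆: 476 − 1(396) = 79.97
  O₂: 2954 − 4.5(396) = 1172
  N₂: 11110 (inert)
  CO₂: 0 + 3(396) = 1188
  H₂O: 0 + 3(396) = 1188
Total out = 14740 mol; y_N₂ = 11110 / 14740 = 0.7539.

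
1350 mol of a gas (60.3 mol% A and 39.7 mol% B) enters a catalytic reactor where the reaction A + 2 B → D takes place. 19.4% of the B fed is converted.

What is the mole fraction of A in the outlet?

0.612

B reacted = 0.194 × 536 = 104 mol; ν_B = −2, so ξ = 104/2 = 51.99 mol.
Outlet amounts (n = n₀ + ν ξ):
  A: 814 − 1(51.99) = 762.1
  B: 536 − 2(51.99) = 432
  D: 0 + 1(51.99) = 51.99
Total out = 1246 mol; y_A = 762.1 / 1246 = 0.6116.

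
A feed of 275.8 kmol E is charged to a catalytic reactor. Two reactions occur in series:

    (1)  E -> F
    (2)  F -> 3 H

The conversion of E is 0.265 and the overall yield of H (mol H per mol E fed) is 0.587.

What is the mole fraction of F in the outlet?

Conversion of E: E consumed = 1ξ₁ = 0.265 × 275.8 → ξ₁ = 73.09 kmol.
Yield of H: 3ξ₂ / 275.8 = 0.587 → ξ₂ = 53.96 kmol.
Outlet amounts (n = n₀ + Σ ν·ξ):
  E: 275.8 − 1(73.09) = 202.7
  F: 0 + 1(73.09) − 1(53.96) = 19.12
  H: 0 + 3(53.96) = 161.9
Total out = 383.7 kmol; y_F = 19.12 / 383.7 = 0.04983.

0.0498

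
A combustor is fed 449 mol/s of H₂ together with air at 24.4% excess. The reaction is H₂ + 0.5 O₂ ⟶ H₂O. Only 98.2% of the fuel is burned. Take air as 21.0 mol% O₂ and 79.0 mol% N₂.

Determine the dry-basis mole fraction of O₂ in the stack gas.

Stoichiometric O₂ = 0.5 × 449 = 224.5 mol/s; O₂ fed = 224.5 × 1.244 = 279.3 mol/s.
N₂ fed = 279.3 × 79/21 = 1051 mol/s.
Fuel reacted = 0.982 × 449 → ξ = 440.9 mol/s.
Outlet (n = n₀ + ν ξ):
  H₂: 449 − 1(440.9) = 8.082
  O₂: 279.3 − 0.5(440.9) = 58.82
  N₂: 1051 (inert)
  H₂O: 0 + 1(440.9) = 440.9
Dry total = 1118 mol/s; y_O₂ (dry) = 58.82 / 1118 = 0.05263.

0.0526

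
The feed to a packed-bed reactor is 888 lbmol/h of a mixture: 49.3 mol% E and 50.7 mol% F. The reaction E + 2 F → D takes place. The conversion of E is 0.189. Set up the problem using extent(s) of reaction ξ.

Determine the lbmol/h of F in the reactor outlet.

285 lbmol/h

E reacted = 0.189 × 437.8 = 82.74 lbmol/h; ν_E = −1, so ξ = 82.74/1 = 82.74 lbmol/h.
Outlet amounts (n = n₀ + ν ξ):
  E: 437.8 − 1(82.74) = 355
  F: 450.2 − 2(82.74) = 284.7
  D: 0 + 1(82.74) = 82.74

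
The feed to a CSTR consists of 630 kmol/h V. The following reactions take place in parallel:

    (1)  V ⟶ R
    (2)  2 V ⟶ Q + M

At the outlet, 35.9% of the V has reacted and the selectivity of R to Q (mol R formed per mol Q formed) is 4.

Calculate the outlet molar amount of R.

151 kmol/h

Conversion of V: V consumed = 0.359 × 630 = 226.2 kmol/h = 1ξ₁ + 2ξ₂.
Selectivity: 1ξ₁ / (1ξ₂) = 4 → ξ₁ = 4 ξ₂.
Substitute: (1·4 + 2) ξ₂ = 226.2 → ξ₂ = 37.7 kmol/h, ξ₁ = 150.8 kmol/h.
Outlet amounts (n = n₀ + Σ ν·ξ):
  V: 630 − 1(150.8) − 2(37.7) = 403.8
  R: 0 + 1(150.8) = 150.8
  Q: 0 + 1(37.7) = 37.7
  M: 0 + 1(37.7) = 37.7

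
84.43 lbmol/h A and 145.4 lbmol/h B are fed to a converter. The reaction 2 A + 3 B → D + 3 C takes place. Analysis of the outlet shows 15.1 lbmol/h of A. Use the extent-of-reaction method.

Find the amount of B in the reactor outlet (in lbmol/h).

41.4 lbmol/h

For A: n = n₀ − 2ξ → 15.1 = 84.43 − 2ξ, giving ξ = 34.67 lbmol/h.
Outlet amounts (n = n₀ + ν ξ):
  A: 84.43 − 2(34.67) = 15.1
  B: 145.4 − 3(34.67) = 41.4
  D: 0 + 1(34.67) = 34.67
  C: 0 + 3(34.67) = 104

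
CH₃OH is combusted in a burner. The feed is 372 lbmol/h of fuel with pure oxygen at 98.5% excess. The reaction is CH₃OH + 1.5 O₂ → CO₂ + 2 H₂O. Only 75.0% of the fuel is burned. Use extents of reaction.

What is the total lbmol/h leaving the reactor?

Stoichiometric O₂ = 1.5 × 372 = 558 lbmol/h; O₂ fed = 558 × 1.985 = 1108 lbmol/h.
Fuel reacted = 0.75 × 372 → ξ = 279 lbmol/h.
Outlet (n = n₀ + ν ξ):
  CH₃OH: 372 − 1(279) = 93
  O₂: 1108 − 1.5(279) = 689.1
  CO₂: 0 + 1(279) = 279
  H₂O: 0 + 2(279) = 558
Total out = 93 + 689.1 + 279 + 558 = 1619 lbmol/h.

1620 lbmol/h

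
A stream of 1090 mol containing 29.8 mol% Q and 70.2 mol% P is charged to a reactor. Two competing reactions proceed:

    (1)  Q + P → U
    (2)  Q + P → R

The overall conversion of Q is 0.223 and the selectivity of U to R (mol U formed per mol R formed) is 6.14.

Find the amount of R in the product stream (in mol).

10.1 mol

Conversion of Q: Q consumed = 0.223 × 324.8 = 72.43 mol = 1ξ₁ + 1ξ₂.
Selectivity: 1ξ₁ / (1ξ₂) = 6.14 → ξ₁ = 6.14 ξ₂.
Substitute: (1·6.14 + 1) ξ₂ = 72.43 → ξ₂ = 10.14 mol, ξ₁ = 62.29 mol.
Outlet amounts (n = n₀ + Σ ν·ξ):
  Q: 324.8 − 1(62.29) − 1(10.14) = 252.4
  P: 765.2 − 1(62.29) − 1(10.14) = 692.7
  U: 0 + 1(62.29) = 62.29
  R: 0 + 1(10.14) = 10.14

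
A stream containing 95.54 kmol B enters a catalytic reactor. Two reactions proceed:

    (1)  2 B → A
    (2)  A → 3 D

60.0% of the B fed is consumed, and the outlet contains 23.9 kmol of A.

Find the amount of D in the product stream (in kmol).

14.3 kmol

Conversion of B: B consumed = 2ξ₁ = 0.6 × 95.54 → ξ₁ = 28.66 kmol.
A balance: n_A = 0 + 1ξ₁ − 1ξ₂ = 23.9 → ξ₂ = (1·28.66 − 23.9)/1 = 4.762 kmol.
Outlet amounts (n = n₀ + Σ ν·ξ):
  B: 95.54 − 2(28.66) = 38.22
  A: 0 + 1(28.66) − 1(4.762) = 23.9
  D: 0 + 3(4.762) = 14.29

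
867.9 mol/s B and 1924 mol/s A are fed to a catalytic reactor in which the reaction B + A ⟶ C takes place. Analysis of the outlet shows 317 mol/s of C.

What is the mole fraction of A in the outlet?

0.649

For C: n = n₀ + 1ξ → 317 = 0 + 1ξ, giving ξ = 317 mol/s.
Outlet amounts (n = n₀ + ν ξ):
  B: 867.9 − 1(317) = 550.9
  A: 1924 − 1(317) = 1607
  C: 0 + 1(317) = 317
Total out = 2475 mol/s; y_A = 1607 / 2475 = 0.6493.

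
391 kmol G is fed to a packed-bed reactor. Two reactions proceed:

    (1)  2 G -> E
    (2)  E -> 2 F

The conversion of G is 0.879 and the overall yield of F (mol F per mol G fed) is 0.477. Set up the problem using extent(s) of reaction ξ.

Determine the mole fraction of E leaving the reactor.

Conversion of G: G consumed = 2ξ₁ = 0.879 × 391 → ξ₁ = 171.8 kmol.
Yield of F: 2ξ₂ / 391 = 0.477 → ξ₂ = 93.25 kmol.
Outlet amounts (n = n₀ + Σ ν·ξ):
  G: 391 − 2(171.8) = 47.31
  E: 0 + 1(171.8) − 1(93.25) = 78.59
  F: 0 + 2(93.25) = 186.5
Total out = 312.4 kmol; y_E = 78.59 / 312.4 = 0.2516.

0.252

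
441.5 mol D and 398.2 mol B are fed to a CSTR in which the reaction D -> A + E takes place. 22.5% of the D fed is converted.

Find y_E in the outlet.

0.106

D reacted = 0.225 × 441.5 = 99.34 mol; ν_D = −1, so ξ = 99.34/1 = 99.34 mol.
Outlet amounts (n = n₀ + ν ξ):
  D: 441.5 − 1(99.34) = 342.2
  A: 0 + 1(99.34) = 99.34
  E: 0 + 1(99.34) = 99.34
  B: 398.2 (inert)
Total out = 939 mol; y_E = 99.34 / 939 = 0.1058.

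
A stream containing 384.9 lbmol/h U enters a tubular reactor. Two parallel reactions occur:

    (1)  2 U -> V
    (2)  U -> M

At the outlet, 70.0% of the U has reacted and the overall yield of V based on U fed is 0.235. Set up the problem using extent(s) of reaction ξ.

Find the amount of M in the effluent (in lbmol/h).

88.5 lbmol/h

Yield of V: 1ξ₁ / 384.9 = 0.235 → ξ₁ = 90.45 lbmol/h.
Conversion of U: 2ξ₁ + 1ξ₂ = 0.7 × 384.9 = 269.4 → ξ₂ = 88.53 lbmol/h.
Outlet amounts (n = n₀ + Σ ν·ξ):
  U: 384.9 − 2(90.45) − 1(88.53) = 115.5
  V: 0 + 1(90.45) = 90.45
  M: 0 + 1(88.53) = 88.53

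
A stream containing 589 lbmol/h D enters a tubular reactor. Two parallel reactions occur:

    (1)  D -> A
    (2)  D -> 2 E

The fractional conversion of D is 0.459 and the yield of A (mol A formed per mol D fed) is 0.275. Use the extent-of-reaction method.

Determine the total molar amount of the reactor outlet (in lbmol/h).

Yield of A: 1ξ₁ / 589 = 0.275 → ξ₁ = 162 lbmol/h.
Conversion of D: 1ξ₁ + 1ξ₂ = 0.459 × 589 = 270.4 → ξ₂ = 108.4 lbmol/h.
Outlet amounts (n = n₀ + Σ ν·ξ):
  D: 589 − 1(162) − 1(108.4) = 318.6
  A: 0 + 1(162) = 162
  E: 0 + 2(108.4) = 216.8
Total out = 318.6 + 162 + 216.8 = 697.4 lbmol/h.

697 lbmol/h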